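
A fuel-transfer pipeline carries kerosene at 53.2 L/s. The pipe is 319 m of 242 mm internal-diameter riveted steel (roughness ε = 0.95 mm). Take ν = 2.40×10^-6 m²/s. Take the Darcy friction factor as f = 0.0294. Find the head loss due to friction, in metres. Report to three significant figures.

h_f ≈ 2.64 m

V = 4Q/(πD²) = 4·0.0532/(π·0.242²) = 1.157 m/s
h_f = f(L/D)V²/(2g) = 0.02940·(319/0.242)·1.157²/(2·9.81) = 2.642 m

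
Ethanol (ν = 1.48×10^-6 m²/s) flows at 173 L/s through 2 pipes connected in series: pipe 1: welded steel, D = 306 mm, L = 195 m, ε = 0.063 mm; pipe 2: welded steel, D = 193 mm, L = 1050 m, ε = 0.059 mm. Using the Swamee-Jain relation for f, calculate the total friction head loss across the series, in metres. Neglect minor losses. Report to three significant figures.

Pipe 1: V = 2.352 m/s, Re = 4.86×10^5, ε/D = 2.06×10^-4, f = 0.01560, h_1 = f(L/D)V²/2g = 2.804 m
Pipe 2: V = 5.913 m/s, Re = 7.71×10^5, ε/D = 3.06×10^-4, f = 0.01600, h_2 = f(L/D)V²/2g = 155.2 m
Series → Q common, losses add: H = Σh = 158.0 m

H ≈ 158 m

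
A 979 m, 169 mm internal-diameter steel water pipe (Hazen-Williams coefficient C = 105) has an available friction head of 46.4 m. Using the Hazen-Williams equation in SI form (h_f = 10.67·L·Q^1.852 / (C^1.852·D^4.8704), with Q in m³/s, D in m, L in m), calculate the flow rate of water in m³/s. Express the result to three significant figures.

Q ≈ 0.0525 m³/s

Rearranging: Q = [h_f·C^1.852·D^4.8704 / (10.67·L)]^(1/1.852)
Q = [46.4·105^1.852·0.169^4.8704 / (10.67·979)]^0.540 = 0.05254 m³/s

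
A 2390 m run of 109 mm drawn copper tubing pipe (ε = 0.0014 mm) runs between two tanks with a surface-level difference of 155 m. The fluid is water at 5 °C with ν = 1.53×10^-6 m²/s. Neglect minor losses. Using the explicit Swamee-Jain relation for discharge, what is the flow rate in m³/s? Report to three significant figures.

Q ≈ 0.0279 m³/s

Swamee-Jain (Type II): Q = -0.965·√(gD⁵h_f/L)·ln[ε/(3.7D) + √(3.17ν²L/(gD³h_f))]
√(gD⁵h_f/L) = √(9.81·0.109⁵·155/2390) = 0.003129
ε/(3.7D) = 3.47×10^-6; √(3.17ν²L/(gD³h_f)) = 9.49×10^-5
Q = -0.965·0.003129·ln(9.837×10^-5) = 0.02786 m³/s
Check: V = 2.99 m/s, Re = 2.13×10^5, f = 0.01547, h_f = 154 m ≈ 155 m ✓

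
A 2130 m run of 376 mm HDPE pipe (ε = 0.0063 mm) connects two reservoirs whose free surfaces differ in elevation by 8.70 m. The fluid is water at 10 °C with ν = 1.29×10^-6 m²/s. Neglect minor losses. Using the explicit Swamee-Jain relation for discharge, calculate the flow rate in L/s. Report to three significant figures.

Q ≈ 164 L/s

Swamee-Jain (Type II): Q = -0.965·√(gD⁵h_f/L)·ln[ε/(3.7D) + √(3.17ν²L/(gD³h_f))]
√(gD⁵h_f/L) = √(9.81·0.376⁵·8.70/2130) = 0.01735
ε/(3.7D) = 4.53×10^-6; √(3.17ν²L/(gD³h_f)) = 4.98×10^-5
Q = -0.965·0.01735·ln(5.429×10^-5) = 0.1645 m³/s
Check: V = 1.48 m/s, Re = 4.32×10^5, f = 0.01369, h_f = 8.67 m ≈ 8.70 m ✓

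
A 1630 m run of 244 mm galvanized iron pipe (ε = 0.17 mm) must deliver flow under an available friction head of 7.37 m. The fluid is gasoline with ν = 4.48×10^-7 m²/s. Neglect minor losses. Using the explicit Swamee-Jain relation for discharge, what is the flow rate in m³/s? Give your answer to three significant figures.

Swamee-Jain (Type II): Q = -0.965·√(gD⁵h_f/L)·ln[ε/(3.7D) + √(3.17ν²L/(gD³h_f))]
√(gD⁵h_f/L) = √(9.81·0.244⁵·7.37/1630) = 0.006194
ε/(3.7D) = 1.88×10^-4; √(3.17ν²L/(gD³h_f)) = 3.14×10^-5
Q = -0.965·0.006194·ln(2.197×10^-4) = 0.05034 m³/s
Check: V = 1.08 m/s, Re = 5.86×10^5, f = 0.01879, h_f = 7.42 m ≈ 7.37 m ✓

Q ≈ 0.0503 m³/s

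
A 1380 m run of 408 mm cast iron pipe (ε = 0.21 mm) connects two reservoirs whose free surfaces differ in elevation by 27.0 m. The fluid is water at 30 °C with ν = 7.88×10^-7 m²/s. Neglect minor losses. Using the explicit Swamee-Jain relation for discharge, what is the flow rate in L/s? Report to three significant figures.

Q ≈ 395 L/s

Swamee-Jain (Type II): Q = -0.965·√(gD⁵h_f/L)·ln[ε/(3.7D) + √(3.17ν²L/(gD³h_f))]
√(gD⁵h_f/L) = √(9.81·0.408⁵·27.0/1380) = 0.04658
ε/(3.7D) = 1.39×10^-4; √(3.17ν²L/(gD³h_f)) = 1.23×10^-5
Q = -0.965·0.04658·ln(1.514×10^-4) = 0.3954 m³/s
Check: V = 3.02 m/s, Re = 1.57×10^6, f = 0.01721, h_f = 27.1 m ≈ 27.0 m ✓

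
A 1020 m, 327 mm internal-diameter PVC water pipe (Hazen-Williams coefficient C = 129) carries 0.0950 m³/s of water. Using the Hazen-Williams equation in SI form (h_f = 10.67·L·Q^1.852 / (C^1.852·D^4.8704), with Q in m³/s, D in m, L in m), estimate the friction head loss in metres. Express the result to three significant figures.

h_f = 10.67·1020·0.0950^1.852 / (129^1.852·0.327^4.8704) = 3.972 m

h_f ≈ 3.97 m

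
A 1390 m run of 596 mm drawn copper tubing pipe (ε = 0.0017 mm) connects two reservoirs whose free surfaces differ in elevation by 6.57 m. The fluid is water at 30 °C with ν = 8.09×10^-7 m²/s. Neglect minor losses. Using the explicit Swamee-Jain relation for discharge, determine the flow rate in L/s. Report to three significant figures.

Q ≈ 632 L/s

Swamee-Jain (Type II): Q = -0.965·√(gD⁵h_f/L)·ln[ε/(3.7D) + √(3.17ν²L/(gD³h_f))]
√(gD⁵h_f/L) = √(9.81·0.596⁵·6.57/1390) = 0.05905
ε/(3.7D) = 7.71×10^-7; √(3.17ν²L/(gD³h_f)) = 1.45×10^-5
Q = -0.965·0.05905·ln(1.531×10^-5) = 0.6318 m³/s
Check: V = 2.26 m/s, Re = 1.67×10^6, f = 0.01077, h_f = 6.56 m ≈ 6.57 m ✓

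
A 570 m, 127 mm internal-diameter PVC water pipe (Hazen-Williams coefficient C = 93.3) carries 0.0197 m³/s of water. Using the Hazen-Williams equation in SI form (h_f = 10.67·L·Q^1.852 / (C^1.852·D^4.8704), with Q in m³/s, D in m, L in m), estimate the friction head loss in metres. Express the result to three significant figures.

h_f ≈ 22.0 m

h_f = 10.67·570·0.0197^1.852 / (93.3^1.852·0.127^4.8704) = 21.98 m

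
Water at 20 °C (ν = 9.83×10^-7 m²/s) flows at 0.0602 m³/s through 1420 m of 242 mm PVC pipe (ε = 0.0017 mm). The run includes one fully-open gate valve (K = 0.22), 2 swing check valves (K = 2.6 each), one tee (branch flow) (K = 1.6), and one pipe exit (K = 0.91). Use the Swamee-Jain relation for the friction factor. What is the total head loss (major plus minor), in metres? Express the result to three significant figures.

H_L ≈ 8.00 m

V = 4Q/(πD²) = 1.309 m/s; V²/2g = 0.08731 m
Re = 3.22×10^5, ε/D = 7.02×10^-6 → f = 0.01427 (Swamee-Jain)
Major: h_f = f(L/D)·V²/2g = 0.01427·5868·0.08731 = 7.311 m
Minor: ΣK = 7.93; h_m = ΣK·V²/2g = 0.6924 m
Total H_L = 7.311 + 0.6924 = 8.003 m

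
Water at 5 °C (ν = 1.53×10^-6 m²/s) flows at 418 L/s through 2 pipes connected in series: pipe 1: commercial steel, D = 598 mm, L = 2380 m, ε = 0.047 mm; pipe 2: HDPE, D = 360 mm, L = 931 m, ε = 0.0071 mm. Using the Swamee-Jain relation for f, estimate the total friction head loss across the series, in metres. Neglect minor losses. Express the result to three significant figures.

Pipe 1: V = 1.488 m/s, Re = 5.82×10^5, ε/D = 7.86×10^-5, f = 0.01395, h_1 = f(L/D)V²/2g = 6.268 m
Pipe 2: V = 4.107 m/s, Re = 9.66×10^5, ε/D = 1.97×10^-5, f = 0.01213, h_2 = f(L/D)V²/2g = 26.97 m
Series → Q common, losses add: H = Σh = 33.24 m

H ≈ 33.2 m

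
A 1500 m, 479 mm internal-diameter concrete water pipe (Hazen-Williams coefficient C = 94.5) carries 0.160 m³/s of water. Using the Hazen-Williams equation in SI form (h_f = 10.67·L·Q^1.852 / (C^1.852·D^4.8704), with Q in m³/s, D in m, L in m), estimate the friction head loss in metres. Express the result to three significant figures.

h_f = 10.67·1500·0.160^1.852 / (94.5^1.852·0.479^4.8704) = 4.253 m

h_f ≈ 4.25 m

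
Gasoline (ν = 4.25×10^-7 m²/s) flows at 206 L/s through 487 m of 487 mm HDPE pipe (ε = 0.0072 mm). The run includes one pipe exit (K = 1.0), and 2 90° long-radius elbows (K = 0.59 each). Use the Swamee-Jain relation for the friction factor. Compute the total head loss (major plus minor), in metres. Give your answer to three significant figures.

H_L ≈ 0.857 m

V = 4Q/(πD²) = 1.106 m/s; V²/2g = 0.06234 m
Re = 1.27×10^6, ε/D = 1.48×10^-5 → f = 0.01157 (Swamee-Jain)
Major: h_f = f(L/D)·V²/2g = 0.01157·1000·0.06234 = 0.7212 m
Minor: ΣK = 2.18; h_m = ΣK·V²/2g = 0.1359 m
Total H_L = 0.7212 + 0.1359 = 0.8571 m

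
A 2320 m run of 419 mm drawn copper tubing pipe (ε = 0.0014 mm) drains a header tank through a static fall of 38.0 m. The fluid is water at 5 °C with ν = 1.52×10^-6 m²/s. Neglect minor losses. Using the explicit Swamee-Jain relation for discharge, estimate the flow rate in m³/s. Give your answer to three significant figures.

Swamee-Jain (Type II): Q = -0.965·√(gD⁵h_f/L)·ln[ε/(3.7D) + √(3.17ν²L/(gD³h_f))]
√(gD⁵h_f/L) = √(9.81·0.419⁵·38.0/2320) = 0.04555
ε/(3.7D) = 9.03×10^-7; √(3.17ν²L/(gD³h_f)) = 2.49×10^-5
Q = -0.965·0.04555·ln(2.580×10^-5) = 0.4644 m³/s
Check: V = 3.37 m/s, Re = 9.28×10^5, f = 0.01183, h_f = 37.9 m ≈ 38.0 m ✓

Q ≈ 0.464 m³/s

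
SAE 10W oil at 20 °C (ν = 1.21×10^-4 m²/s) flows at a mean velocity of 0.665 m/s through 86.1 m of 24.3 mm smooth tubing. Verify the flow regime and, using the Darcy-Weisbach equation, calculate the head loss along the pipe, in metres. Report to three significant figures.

Re = VD/ν = 0.665·0.02430/1.21×10^-4 = 134 → laminar (Re < 2300)
f = 64/Re = 0.4792
h_f = f(L/D)V²/(2g) = 0.4792·(86.1/0.02430)·0.665²/(2·9.81) = 38.27 m

h_f ≈ 38.3 m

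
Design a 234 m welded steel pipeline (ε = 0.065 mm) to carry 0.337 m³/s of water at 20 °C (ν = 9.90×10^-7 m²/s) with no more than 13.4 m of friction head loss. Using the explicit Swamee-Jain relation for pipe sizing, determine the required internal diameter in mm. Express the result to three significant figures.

D ≈ 303 mm

Swamee-Jain (Type III): D = 0.66·[ε^1.25·(LQ²/(gh_f))^4.75 + ν·Q^9.4·(L/(gh_f))^5.2]^0.04
LQ²/(gh_f) = 0.2022; L/(gh_f) = 1.780
Term 1 = ε^1.25·(…)^4.75 = 2.94×10^-9; Term 2 = ν·Q^9.4·(…)^5.2 = 7.21×10^-10
D = 0.66·(2.94×10^-9 + 7.21×10^-10)^0.04 = 0.3034 m = 303 mm
Check: V = 4.66 m/s, Re = 1.43×10^6, f = 0.01467, h_f = 12.5 m ≈ 13.4 m ✓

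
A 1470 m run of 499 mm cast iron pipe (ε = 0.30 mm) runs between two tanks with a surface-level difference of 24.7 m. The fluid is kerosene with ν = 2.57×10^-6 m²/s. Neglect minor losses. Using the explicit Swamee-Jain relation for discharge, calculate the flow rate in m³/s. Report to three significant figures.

Q ≈ 0.589 m³/s

Swamee-Jain (Type II): Q = -0.965·√(gD⁵h_f/L)·ln[ε/(3.7D) + √(3.17ν²L/(gD³h_f))]
√(gD⁵h_f/L) = √(9.81·0.499⁵·24.7/1470) = 0.07141
ε/(3.7D) = 1.62×10^-4; √(3.17ν²L/(gD³h_f)) = 3.20×10^-5
Q = -0.965·0.07141·ln(1.945×10^-4) = 0.5889 m³/s
Check: V = 3.01 m/s, Re = 5.85×10^5, f = 0.01826, h_f = 24.9 m ≈ 24.7 m ✓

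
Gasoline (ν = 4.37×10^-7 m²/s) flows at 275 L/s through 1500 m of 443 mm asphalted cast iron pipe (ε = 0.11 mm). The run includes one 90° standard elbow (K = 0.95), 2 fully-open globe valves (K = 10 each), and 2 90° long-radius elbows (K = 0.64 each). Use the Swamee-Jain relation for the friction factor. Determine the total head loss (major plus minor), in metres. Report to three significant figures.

V = 4Q/(πD²) = 1.784 m/s; V²/2g = 0.1622 m
Re = 1.81×10^6, ε/D = 2.48×10^-4 → f = 0.01491 (Swamee-Jain)
Major: h_f = f(L/D)·V²/2g = 0.01491·3386·0.1622 = 8.194 m
Minor: ΣK = 22.2; h_m = ΣK·V²/2g = 3.607 m
Total H_L = 8.194 + 3.607 = 11.80 m

H_L ≈ 11.8 m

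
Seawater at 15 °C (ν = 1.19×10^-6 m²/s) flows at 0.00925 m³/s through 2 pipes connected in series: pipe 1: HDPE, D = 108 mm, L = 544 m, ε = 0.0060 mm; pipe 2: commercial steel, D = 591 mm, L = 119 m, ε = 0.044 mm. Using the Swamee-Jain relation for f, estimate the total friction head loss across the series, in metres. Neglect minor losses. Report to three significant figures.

Pipe 1: V = 1.010 m/s, Re = 9.16×10^4, ε/D = 5.56×10^-5, f = 0.01851, h_1 = f(L/D)V²/2g = 4.845 m
Pipe 2: V = 0.03372 m/s, Re = 1.67×10^4, ε/D = 7.45×10^-5, f = 0.02718, h_2 = f(L/D)V²/2g = 3.171×10^-4 m
Series → Q common, losses add: H = Σh = 4.846 m

H ≈ 4.85 m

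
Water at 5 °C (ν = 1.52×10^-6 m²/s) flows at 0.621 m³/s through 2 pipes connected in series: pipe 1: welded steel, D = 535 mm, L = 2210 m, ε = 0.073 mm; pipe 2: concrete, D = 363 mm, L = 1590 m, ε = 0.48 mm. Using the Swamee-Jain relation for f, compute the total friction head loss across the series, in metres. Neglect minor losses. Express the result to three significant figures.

H ≈ 194 m

Pipe 1: V = 2.762 m/s, Re = 9.72×10^5, ε/D = 1.36×10^-4, f = 0.01404, h_1 = f(L/D)V²/2g = 22.56 m
Pipe 2: V = 6.001 m/s, Re = 1.43×10^6, ε/D = 0.00132, f = 0.02128, h_2 = f(L/D)V²/2g = 171.1 m
Series → Q common, losses add: H = Σh = 193.6 m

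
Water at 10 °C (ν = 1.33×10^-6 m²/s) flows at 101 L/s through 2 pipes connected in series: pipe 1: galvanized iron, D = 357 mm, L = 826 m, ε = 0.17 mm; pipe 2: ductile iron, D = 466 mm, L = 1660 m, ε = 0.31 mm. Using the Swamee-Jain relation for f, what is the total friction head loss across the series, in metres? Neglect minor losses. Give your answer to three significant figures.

Pipe 1: V = 1.009 m/s, Re = 2.71×10^5, ε/D = 4.76×10^-4, f = 0.01833, h_1 = f(L/D)V²/2g = 2.201 m
Pipe 2: V = 0.5922 m/s, Re = 2.07×10^5, ε/D = 6.65×10^-4, f = 0.01970, h_2 = f(L/D)V²/2g = 1.254 m
Series → Q common, losses add: H = Σh = 3.455 m

H ≈ 3.46 m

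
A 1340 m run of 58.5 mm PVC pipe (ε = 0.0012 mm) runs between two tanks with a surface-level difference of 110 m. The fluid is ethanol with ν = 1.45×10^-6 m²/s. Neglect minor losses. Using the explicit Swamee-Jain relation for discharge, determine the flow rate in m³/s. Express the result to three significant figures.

Q ≈ 0.00607 m³/s

Swamee-Jain (Type II): Q = -0.965·√(gD⁵h_f/L)·ln[ε/(3.7D) + √(3.17ν²L/(gD³h_f))]
√(gD⁵h_f/L) = √(9.81·0.0585⁵·110/1340) = 7.428×10^-4
ε/(3.7D) = 5.54×10^-6; √(3.17ν²L/(gD³h_f)) = 2.03×10^-4
Q = -0.965·7.428×10^-4·ln(2.089×10^-4) = 0.006074 m³/s
Check: V = 2.26 m/s, Re = 9.12×10^4, f = 0.01833, h_f = 109 m ≈ 110 m ✓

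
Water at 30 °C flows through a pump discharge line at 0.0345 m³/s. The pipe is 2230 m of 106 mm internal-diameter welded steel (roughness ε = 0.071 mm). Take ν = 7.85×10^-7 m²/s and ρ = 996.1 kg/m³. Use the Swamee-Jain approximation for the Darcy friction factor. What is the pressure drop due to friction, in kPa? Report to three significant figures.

V = 4Q/(πD²) = 4·0.0345/(π·0.106²) = 3.909 m/s
Re = VD/ν = 3.909·0.106/7.85×10^-7 = 5.28×10^5 → turbulent
ε/D = 0.071/106 = 6.70×10^-4
Swamee-Jain: f = 0.01872
h_f = f(L/D)V²/(2g) = 0.01872·(2230/0.106)·3.909²/(2·9.81) = 306.8 m
Δp = ρg·h_f = 996.1·9.81·306.8 = 2998 kPa

Δp ≈ 3000 kPa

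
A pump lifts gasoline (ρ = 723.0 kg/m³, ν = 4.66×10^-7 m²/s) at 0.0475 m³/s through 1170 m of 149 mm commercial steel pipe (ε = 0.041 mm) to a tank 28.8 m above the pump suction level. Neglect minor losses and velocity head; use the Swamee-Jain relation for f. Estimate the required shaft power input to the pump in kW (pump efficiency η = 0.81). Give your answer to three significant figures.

V = 4Q/(πD²) = 2.724 m/s; Re = 8.71×10^5; ε/D = 2.75×10^-4; f = 0.01563
h_f = f(L/D)V²/2g = 46.43 m
Total head H = z + h_f = 28.8 + 46.43 = 75.23 m
P_hyd = ρgQH = 723.0·9.81·0.0475·75.23 = 25.35 kW
P_shaft = P_hyd/η = 25.35/0.81 = 31.29 kW

P_shaft ≈ 31.3 kW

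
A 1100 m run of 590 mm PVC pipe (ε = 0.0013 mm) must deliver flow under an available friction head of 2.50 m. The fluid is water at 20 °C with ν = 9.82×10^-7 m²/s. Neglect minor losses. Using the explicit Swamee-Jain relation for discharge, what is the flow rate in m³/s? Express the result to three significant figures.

Q ≈ 0.406 m³/s

Swamee-Jain (Type II): Q = -0.965·√(gD⁵h_f/L)·ln[ε/(3.7D) + √(3.17ν²L/(gD³h_f))]
√(gD⁵h_f/L) = √(9.81·0.590⁵·2.50/1100) = 0.03992
ε/(3.7D) = 5.96×10^-7; √(3.17ν²L/(gD³h_f)) = 2.58×10^-5
Q = -0.965·0.03992·ln(2.643×10^-5) = 0.4061 m³/s
Check: V = 1.49 m/s, Re = 8.92×10^5, f = 0.01188, h_f = 2.49 m ≈ 2.50 m ✓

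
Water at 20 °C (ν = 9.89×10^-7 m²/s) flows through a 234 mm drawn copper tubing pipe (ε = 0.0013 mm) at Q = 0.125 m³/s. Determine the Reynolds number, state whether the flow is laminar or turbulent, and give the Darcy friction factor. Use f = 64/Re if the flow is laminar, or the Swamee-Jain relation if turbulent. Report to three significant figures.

V = 4Q/(πD²) = 2.907 m/s
Re = VD/ν = 2.907·0.234/9.89×10^-7 = 6.88×10^5
Re > 4000 → turbulent; ε/D = 5.56×10^-6
Swamee-Jain: f = 0.01248

Re ≈ 6.88×10^5; turbulent; f ≈ 0.0125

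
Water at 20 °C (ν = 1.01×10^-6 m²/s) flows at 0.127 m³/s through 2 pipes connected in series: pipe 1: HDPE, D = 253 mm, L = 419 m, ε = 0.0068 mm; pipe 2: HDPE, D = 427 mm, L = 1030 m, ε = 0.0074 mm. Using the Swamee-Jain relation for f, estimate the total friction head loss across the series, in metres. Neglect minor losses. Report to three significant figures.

H ≈ 8.38 m

Pipe 1: V = 2.526 m/s, Re = 6.33×10^5, ε/D = 2.69×10^-5, f = 0.01304, h_1 = f(L/D)V²/2g = 7.022 m
Pipe 2: V = 0.8869 m/s, Re = 3.75×10^5, ε/D = 1.73×10^-5, f = 0.01402, h_2 = f(L/D)V²/2g = 1.356 m
Series → Q common, losses add: H = Σh = 8.378 m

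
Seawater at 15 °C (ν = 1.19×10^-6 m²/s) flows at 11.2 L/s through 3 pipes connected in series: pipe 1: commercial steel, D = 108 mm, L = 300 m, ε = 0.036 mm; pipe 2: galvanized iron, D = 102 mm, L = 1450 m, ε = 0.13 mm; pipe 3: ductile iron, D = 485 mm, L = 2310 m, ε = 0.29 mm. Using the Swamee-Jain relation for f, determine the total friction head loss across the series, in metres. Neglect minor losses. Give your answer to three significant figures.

Pipe 1: V = 1.223 m/s, Re = 1.11×10^5, ε/D = 3.33×10^-4, f = 0.01937, h_1 = f(L/D)V²/2g = 4.099 m
Pipe 2: V = 1.371 m/s, Re = 1.17×10^5, ε/D = 0.00127, f = 0.02296, h_2 = f(L/D)V²/2g = 31.25 m
Pipe 3: V = 0.06062 m/s, Re = 2.47×10^4, ε/D = 5.98×10^-4, f = 0.02607, h_3 = f(L/D)V²/2g = 0.02326 m
Series → Q common, losses add: H = Σh = 35.38 m

H ≈ 35.4 m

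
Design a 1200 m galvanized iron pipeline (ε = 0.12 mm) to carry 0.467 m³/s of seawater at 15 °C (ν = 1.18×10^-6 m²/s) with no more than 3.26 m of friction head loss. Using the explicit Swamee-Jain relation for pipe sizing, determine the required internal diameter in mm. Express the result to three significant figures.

D ≈ 637 mm

Swamee-Jain (Type III): D = 0.66·[ε^1.25·(LQ²/(gh_f))^4.75 + ν·Q^9.4·(L/(gh_f))^5.2]^0.04
LQ²/(gh_f) = 8.183; L/(gh_f) = 37.52
Term 1 = ε^1.25·(…)^4.75 = 0.273; Term 2 = ν·Q^9.4·(…)^5.2 = 0.141
D = 0.66·(0.273 + 0.141)^0.04 = 0.6371 m = 637 mm
Check: V = 1.46 m/s, Re = 7.91×10^5, f = 0.01486, h_f = 3.06 m ≈ 3.26 m ✓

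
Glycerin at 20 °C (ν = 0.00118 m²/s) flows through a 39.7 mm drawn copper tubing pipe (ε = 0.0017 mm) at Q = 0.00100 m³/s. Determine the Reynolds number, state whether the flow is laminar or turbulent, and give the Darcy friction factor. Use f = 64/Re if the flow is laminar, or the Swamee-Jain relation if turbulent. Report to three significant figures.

Re ≈ 27.2; laminar; f = 64/Re ≈ 2.35

V = 4Q/(πD²) = 0.8078 m/s
Re = VD/ν = 0.8078·0.0397/0.00118 = 27.2
Re < 2300 → laminar → f = 64/Re = 2.355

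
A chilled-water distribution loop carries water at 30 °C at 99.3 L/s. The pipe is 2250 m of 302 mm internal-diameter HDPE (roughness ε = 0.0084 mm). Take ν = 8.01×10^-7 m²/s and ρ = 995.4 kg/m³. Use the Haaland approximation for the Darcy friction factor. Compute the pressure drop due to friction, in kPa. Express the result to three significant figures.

Δp ≈ 94.8 kPa

V = 4Q/(πD²) = 4·0.0993/(π·0.302²) = 1.386 m/s
Re = VD/ν = 1.386·0.302/8.01×10^-7 = 5.23×10^5 → turbulent
ε/D = 0.0084/302 = 2.78×10^-5
Haaland: f = 0.01330
h_f = f(L/D)V²/(2g) = 0.01330·(2250/0.302)·1.386²/(2·9.81) = 9.708 m
Δp = ρg·h_f = 995.4·9.81·9.708 = 94.80 kPa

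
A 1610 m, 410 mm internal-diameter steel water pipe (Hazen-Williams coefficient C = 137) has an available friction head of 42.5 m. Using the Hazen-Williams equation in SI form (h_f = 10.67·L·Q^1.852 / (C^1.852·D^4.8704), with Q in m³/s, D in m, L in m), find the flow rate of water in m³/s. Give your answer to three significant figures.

Rearranging: Q = [h_f·C^1.852·D^4.8704 / (10.67·L)]^(1/1.852)
Q = [42.5·137^1.852·0.410^4.8704 / (10.67·1610)]^0.540 = 0.5140 m³/s

Q ≈ 0.514 m³/s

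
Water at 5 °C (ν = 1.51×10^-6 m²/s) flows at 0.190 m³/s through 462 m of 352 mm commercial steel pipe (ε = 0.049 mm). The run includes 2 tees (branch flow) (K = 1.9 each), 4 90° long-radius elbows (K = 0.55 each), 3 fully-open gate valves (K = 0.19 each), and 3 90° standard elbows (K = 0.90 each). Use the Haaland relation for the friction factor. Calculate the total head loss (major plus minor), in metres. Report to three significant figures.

V = 4Q/(πD²) = 1.952 m/s; V²/2g = 0.1943 m
Re = 4.55×10^5, ε/D = 1.39×10^-4 → f = 0.01483 (Haaland)
Major: h_f = f(L/D)·V²/2g = 0.01483·1312·0.1943 = 3.782 m
Minor: ΣK = 9.27; h_m = ΣK·V²/2g = 1.801 m
Total H_L = 3.782 + 1.801 = 5.583 m

H_L ≈ 5.58 m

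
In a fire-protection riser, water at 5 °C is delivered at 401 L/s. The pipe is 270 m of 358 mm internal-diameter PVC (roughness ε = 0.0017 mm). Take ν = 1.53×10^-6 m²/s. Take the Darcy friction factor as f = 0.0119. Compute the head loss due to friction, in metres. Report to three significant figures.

V = 4Q/(πD²) = 4·0.401/(π·0.358²) = 3.984 m/s
h_f = f(L/D)V²/(2g) = 0.01190·(270/0.358)·3.984²/(2·9.81) = 7.259 m

h_f ≈ 7.26 m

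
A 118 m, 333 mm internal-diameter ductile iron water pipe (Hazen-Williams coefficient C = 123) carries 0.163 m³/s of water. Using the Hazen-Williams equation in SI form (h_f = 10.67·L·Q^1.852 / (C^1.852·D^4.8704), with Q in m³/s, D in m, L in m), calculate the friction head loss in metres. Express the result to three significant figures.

h_f ≈ 1.25 m

h_f = 10.67·118·0.163^1.852 / (123^1.852·0.333^4.8704) = 1.249 m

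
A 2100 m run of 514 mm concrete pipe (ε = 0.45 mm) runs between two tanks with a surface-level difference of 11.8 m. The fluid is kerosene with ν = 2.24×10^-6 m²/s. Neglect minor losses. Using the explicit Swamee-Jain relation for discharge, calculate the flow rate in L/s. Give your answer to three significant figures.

Swamee-Jain (Type II): Q = -0.965·√(gD⁵h_f/L)·ln[ε/(3.7D) + √(3.17ν²L/(gD³h_f))]
√(gD⁵h_f/L) = √(9.81·0.514⁵·11.8/2100) = 0.04447
ε/(3.7D) = 2.37×10^-4; √(3.17ν²L/(gD³h_f)) = 4.61×10^-5
Q = -0.965·0.04447·ln(2.827×10^-4) = 0.3507 m³/s
Check: V = 1.69 m/s, Re = 3.88×10^5, f = 0.01998, h_f = 11.9 m ≈ 11.8 m ✓

Q ≈ 351 L/s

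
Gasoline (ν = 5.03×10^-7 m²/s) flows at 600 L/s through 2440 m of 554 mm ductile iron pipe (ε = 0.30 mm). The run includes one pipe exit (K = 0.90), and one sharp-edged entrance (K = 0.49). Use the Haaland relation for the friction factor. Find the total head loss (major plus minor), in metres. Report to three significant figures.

H_L ≈ 24.3 m

V = 4Q/(πD²) = 2.489 m/s; V²/2g = 0.3158 m
Re = 2.74×10^6, ε/D = 5.42×10^-4 → f = 0.01719 (Haaland)
Major: h_f = f(L/D)·V²/2g = 0.01719·4404·0.3158 = 23.91 m
Minor: ΣK = 1.39; h_m = ΣK·V²/2g = 0.4389 m
Total H_L = 23.91 + 0.4389 = 24.35 m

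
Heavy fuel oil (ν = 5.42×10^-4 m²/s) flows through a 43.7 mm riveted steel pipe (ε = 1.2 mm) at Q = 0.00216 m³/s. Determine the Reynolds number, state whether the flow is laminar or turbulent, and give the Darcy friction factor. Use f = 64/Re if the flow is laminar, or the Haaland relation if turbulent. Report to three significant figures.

Re ≈ 116; laminar; f = 64/Re ≈ 0.551

V = 4Q/(πD²) = 1.440 m/s
Re = VD/ν = 1.440·0.0437/5.42×10^-4 = 116
Re < 2300 → laminar → f = 64/Re = 0.5512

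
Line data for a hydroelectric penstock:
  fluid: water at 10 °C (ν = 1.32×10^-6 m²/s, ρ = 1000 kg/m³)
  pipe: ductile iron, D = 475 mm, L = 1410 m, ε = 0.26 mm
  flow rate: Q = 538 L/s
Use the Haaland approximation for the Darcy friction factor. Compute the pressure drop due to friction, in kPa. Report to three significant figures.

V = 4Q/(πD²) = 4·0.538/(π·0.475²) = 3.036 m/s
Re = VD/ν = 3.036·0.475/1.32×10^-6 = 1.09×10^6 → turbulent
ε/D = 0.26/475 = 5.47×10^-4
Haaland: f = 0.01746
h_f = f(L/D)V²/(2g) = 0.01746·(1410/0.475)·3.036²/(2·9.81) = 24.34 m
Δp = ρg·h_f = 1000·9.81·24.34 = 238.8 kPa

Δp ≈ 239 kPa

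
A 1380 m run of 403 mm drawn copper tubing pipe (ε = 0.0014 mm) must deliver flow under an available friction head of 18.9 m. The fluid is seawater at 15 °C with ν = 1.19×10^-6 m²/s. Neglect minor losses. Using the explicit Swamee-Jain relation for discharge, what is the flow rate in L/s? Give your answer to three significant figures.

Swamee-Jain (Type II): Q = -0.965·√(gD⁵h_f/L)·ln[ε/(3.7D) + √(3.17ν²L/(gD³h_f))]
√(gD⁵h_f/L) = √(9.81·0.403⁵·18.9/1380) = 0.03779
ε/(3.7D) = 9.39×10^-7; √(3.17ν²L/(gD³h_f)) = 2.26×10^-5
Q = -0.965·0.03779·ln(2.353×10^-5) = 0.3886 m³/s
Check: V = 3.05 m/s, Re = 1.03×10^6, f = 0.01164, h_f = 18.9 m ≈ 18.9 m ✓

Q ≈ 389 L/s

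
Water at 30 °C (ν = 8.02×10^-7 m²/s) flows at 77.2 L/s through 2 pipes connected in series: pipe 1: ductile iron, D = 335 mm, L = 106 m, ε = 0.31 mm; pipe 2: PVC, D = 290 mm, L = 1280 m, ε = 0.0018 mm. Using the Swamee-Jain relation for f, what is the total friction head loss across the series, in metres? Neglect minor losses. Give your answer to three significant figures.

Pipe 1: V = 0.8759 m/s, Re = 3.66×10^5, ε/D = 9.25×10^-4, f = 0.02025, h_1 = f(L/D)V²/2g = 0.2506 m
Pipe 2: V = 1.169 m/s, Re = 4.23×10^5, ε/D = 6.21×10^-6, f = 0.01358, h_2 = f(L/D)V²/2g = 4.174 m
Series → Q common, losses add: H = Σh = 4.425 m

H ≈ 4.43 m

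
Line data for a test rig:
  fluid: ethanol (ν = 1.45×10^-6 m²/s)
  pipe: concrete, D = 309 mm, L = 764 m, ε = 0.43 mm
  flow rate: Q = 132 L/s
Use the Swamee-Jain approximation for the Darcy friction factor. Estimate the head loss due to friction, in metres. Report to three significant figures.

h_f ≈ 8.62 m

V = 4Q/(πD²) = 4·0.132/(π·0.309²) = 1.760 m/s
Re = VD/ν = 1.760·0.309/1.45×10^-6 = 3.75×10^5 → turbulent
ε/D = 0.43/309 = 0.00139
Swamee-Jain: f = 0.02208
h_f = f(L/D)V²/(2g) = 0.02208·(764/0.309)·1.760²/(2·9.81) = 8.620 m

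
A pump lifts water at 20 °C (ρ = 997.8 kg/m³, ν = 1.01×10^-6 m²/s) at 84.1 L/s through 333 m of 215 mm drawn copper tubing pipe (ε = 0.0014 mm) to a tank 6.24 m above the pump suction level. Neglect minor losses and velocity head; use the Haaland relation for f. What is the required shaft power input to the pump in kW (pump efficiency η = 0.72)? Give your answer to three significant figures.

V = 4Q/(πD²) = 2.316 m/s; Re = 4.93×10^5; ε/D = 6.51×10^-6; f = 0.01317
h_f = f(L/D)V²/2g = 5.578 m
Total head H = z + h_f = 6.24 + 5.578 = 11.82 m
P_hyd = ρgQH = 997.8·9.81·0.0841·11.82 = 9.728 kW
P_shaft = P_hyd/η = 9.728/0.72 = 13.51 kW

P_shaft ≈ 13.5 kW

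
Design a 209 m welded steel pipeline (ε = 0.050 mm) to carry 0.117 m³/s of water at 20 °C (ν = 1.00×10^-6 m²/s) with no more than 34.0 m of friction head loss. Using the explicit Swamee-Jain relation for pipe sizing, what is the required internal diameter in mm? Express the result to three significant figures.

D ≈ 164 mm

Swamee-Jain (Type III): D = 0.66·[ε^1.25·(LQ²/(gh_f))^4.75 + ν·Q^9.4·(L/(gh_f))^5.2]^0.04
LQ²/(gh_f) = 0.008578; L/(gh_f) = 0.6266
Term 1 = ε^1.25·(…)^4.75 = 6.42×10^-16; Term 2 = ν·Q^9.4·(…)^5.2 = 1.53×10^-16
D = 0.66·(6.42×10^-16 + 1.53×10^-16)^0.04 = 0.1643 m = 164 mm
Check: V = 5.52 m/s, Re = 9.07×10^5, f = 0.01586, h_f = 31.4 m ≈ 34.0 m ✓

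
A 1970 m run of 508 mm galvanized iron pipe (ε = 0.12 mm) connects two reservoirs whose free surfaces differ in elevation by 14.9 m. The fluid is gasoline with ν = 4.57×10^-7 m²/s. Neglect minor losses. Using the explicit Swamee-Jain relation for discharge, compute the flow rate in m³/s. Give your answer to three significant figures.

Swamee-Jain (Type II): Q = -0.965·√(gD⁵h_f/L)·ln[ε/(3.7D) + √(3.17ν²L/(gD³h_f))]
√(gD⁵h_f/L) = √(9.81·0.508⁵·14.9/1970) = 0.05010
ε/(3.7D) = 6.38×10^-5; √(3.17ν²L/(gD³h_f)) = 8.25×10^-6
Q = -0.965·0.05010·ln(7.209×10^-5) = 0.4611 m³/s
Check: V = 2.28 m/s, Re = 2.53×10^6, f = 0.01464, h_f = 15.0 m ≈ 14.9 m ✓

Q ≈ 0.461 m³/s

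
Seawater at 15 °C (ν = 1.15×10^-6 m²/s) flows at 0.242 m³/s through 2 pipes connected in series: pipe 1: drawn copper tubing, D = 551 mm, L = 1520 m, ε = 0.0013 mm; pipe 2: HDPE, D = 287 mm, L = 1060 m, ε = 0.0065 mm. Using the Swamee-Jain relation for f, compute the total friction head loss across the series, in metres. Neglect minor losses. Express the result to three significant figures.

H ≈ 34.2 m

Pipe 1: V = 1.015 m/s, Re = 4.86×10^5, ε/D = 2.36×10^-6, f = 0.01319, h_1 = f(L/D)V²/2g = 1.911 m
Pipe 2: V = 3.741 m/s, Re = 9.34×10^5, ε/D = 2.26×10^-5, f = 0.01225, h_2 = f(L/D)V²/2g = 32.28 m
Series → Q common, losses add: H = Σh = 34.19 m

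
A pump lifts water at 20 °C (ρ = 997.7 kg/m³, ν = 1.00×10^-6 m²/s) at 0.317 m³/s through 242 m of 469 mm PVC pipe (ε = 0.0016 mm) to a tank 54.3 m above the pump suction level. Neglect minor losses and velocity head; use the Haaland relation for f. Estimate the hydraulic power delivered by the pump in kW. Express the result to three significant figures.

V = 4Q/(πD²) = 1.835 m/s; Re = 8.61×10^5; ε/D = 3.41×10^-6; f = 0.01194
h_f = f(L/D)V²/2g = 1.057 m
Total head H = z + h_f = 54.3 + 1.057 = 55.36 m
P_hyd = ρgQH = 997.7·9.81·0.317·55.36 = 171.8 kW

P_hyd ≈ 172 kW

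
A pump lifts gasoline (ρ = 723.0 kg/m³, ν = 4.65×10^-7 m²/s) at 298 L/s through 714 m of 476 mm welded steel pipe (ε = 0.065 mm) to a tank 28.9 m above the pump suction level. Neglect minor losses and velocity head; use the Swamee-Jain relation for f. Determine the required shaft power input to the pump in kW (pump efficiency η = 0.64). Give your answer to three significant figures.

P_shaft ≈ 105 kW

V = 4Q/(πD²) = 1.675 m/s; Re = 1.71×10^6; ε/D = 1.37×10^-4; f = 0.01357
h_f = f(L/D)V²/2g = 2.909 m
Total head H = z + h_f = 28.9 + 2.909 = 31.81 m
P_hyd = ρgQH = 723.0·9.81·0.298·31.81 = 67.23 kW
P_shaft = P_hyd/η = 67.23/0.64 = 105.0 kW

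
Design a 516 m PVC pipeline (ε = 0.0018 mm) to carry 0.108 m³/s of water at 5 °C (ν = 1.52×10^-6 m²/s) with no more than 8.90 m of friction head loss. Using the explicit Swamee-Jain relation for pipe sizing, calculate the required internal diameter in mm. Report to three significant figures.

D ≈ 242 mm

Swamee-Jain (Type III): D = 0.66·[ε^1.25·(LQ²/(gh_f))^4.75 + ν·Q^9.4·(L/(gh_f))^5.2]^0.04
LQ²/(gh_f) = 0.06893; L/(gh_f) = 5.910
Term 1 = ε^1.25·(…)^4.75 = 2.00×10^-13; Term 2 = ν·Q^9.4·(…)^5.2 = 1.28×10^-11
D = 0.66·(2.00×10^-13 + 1.28×10^-11)^0.04 = 0.2422 m = 242 mm
Check: V = 2.34 m/s, Re = 3.74×10^5, f = 0.01390, h_f = 8.30 m ≈ 8.90 m ✓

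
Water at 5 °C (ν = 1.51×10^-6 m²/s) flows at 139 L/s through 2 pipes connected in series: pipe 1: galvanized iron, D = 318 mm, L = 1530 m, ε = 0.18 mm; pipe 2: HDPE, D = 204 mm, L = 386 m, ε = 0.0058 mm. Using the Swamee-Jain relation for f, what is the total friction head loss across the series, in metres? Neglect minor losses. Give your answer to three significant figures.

Pipe 1: V = 1.750 m/s, Re = 3.69×10^5, ε/D = 5.66×10^-4, f = 0.01846, h_1 = f(L/D)V²/2g = 13.87 m
Pipe 2: V = 4.253 m/s, Re = 5.75×10^5, ε/D = 2.84×10^-5, f = 0.01325, h_2 = f(L/D)V²/2g = 23.11 m
Series → Q common, losses add: H = Σh = 36.98 m

H ≈ 37.0 m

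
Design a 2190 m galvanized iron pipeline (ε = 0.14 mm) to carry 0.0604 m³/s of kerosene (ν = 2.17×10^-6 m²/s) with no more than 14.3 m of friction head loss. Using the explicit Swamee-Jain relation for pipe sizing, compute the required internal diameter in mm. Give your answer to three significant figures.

D ≈ 251 mm

Swamee-Jain (Type III): D = 0.66·[ε^1.25·(LQ²/(gh_f))^4.75 + ν·Q^9.4·(L/(gh_f))^5.2]^0.04
LQ²/(gh_f) = 0.05695; L/(gh_f) = 15.61
Term 1 = ε^1.25·(…)^4.75 = 1.87×10^-11; Term 2 = ν·Q^9.4·(…)^5.2 = 1.21×10^-11
D = 0.66·(1.87×10^-11 + 1.21×10^-11)^0.04 = 0.2507 m = 251 mm
Check: V = 1.22 m/s, Re = 1.41×10^5, f = 0.01987, h_f = 13.3 m ≈ 14.3 m ✓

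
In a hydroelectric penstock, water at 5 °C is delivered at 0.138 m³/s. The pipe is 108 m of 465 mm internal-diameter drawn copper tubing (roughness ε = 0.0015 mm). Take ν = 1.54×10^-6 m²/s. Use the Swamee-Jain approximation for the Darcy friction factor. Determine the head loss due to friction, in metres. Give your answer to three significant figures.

h_f ≈ 0.117 m

V = 4Q/(πD²) = 4·0.138/(π·0.465²) = 0.8126 m/s
Re = VD/ν = 0.8126·0.465/1.54×10^-6 = 2.45×10^5 → turbulent
ε/D = 0.0015/465 = 3.23×10^-6
Swamee-Jain: f = 0.01496
h_f = f(L/D)V²/(2g) = 0.01496·(108/0.465)·0.8126²/(2·9.81) = 0.1170 m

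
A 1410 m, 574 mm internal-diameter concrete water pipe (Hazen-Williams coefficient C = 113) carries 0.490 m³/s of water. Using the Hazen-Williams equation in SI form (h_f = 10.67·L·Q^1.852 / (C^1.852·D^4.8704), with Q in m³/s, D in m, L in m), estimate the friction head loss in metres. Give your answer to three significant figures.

h_f ≈ 9.45 m

h_f = 10.67·1410·0.490^1.852 / (113^1.852·0.574^4.8704) = 9.452 m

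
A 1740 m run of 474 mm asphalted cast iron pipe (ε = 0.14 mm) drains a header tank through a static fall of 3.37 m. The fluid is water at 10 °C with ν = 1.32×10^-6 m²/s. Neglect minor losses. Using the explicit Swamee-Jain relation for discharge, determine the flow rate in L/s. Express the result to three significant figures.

Swamee-Jain (Type II): Q = -0.965·√(gD⁵h_f/L)·ln[ε/(3.7D) + √(3.17ν²L/(gD³h_f))]
√(gD⁵h_f/L) = √(9.81·0.474⁵·3.37/1740) = 0.02132
ε/(3.7D) = 7.98×10^-5; √(3.17ν²L/(gD³h_f)) = 5.22×10^-5
Q = -0.965·0.02132·ln(1.321×10^-4) = 0.1838 m³/s
Check: V = 1.04 m/s, Re = 3.74×10^5, f = 0.01670, h_f = 3.39 m ≈ 3.37 m ✓

Q ≈ 184 L/s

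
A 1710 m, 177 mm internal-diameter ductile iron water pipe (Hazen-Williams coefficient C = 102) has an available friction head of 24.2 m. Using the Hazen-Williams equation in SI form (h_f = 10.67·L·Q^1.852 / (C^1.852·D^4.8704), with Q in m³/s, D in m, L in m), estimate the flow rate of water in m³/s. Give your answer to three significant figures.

Q ≈ 0.0300 m³/s

Rearranging: Q = [h_f·C^1.852·D^4.8704 / (10.67·L)]^(1/1.852)
Q = [24.2·102^1.852·0.177^4.8704 / (10.67·1710)]^0.540 = 0.03001 m³/s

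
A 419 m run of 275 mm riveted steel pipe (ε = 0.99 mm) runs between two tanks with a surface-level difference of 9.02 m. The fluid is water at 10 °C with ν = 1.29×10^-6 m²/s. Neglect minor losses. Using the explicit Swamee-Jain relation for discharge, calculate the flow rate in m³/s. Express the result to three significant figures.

Swamee-Jain (Type II): Q = -0.965·√(gD⁵h_f/L)·ln[ε/(3.7D) + √(3.17ν²L/(gD³h_f))]
√(gD⁵h_f/L) = √(9.81·0.275⁵·9.02/419) = 0.01822
ε/(3.7D) = 9.73×10^-4; √(3.17ν²L/(gD³h_f)) = 3.47×10^-5
Q = -0.965·0.01822·ln(0.001008) = 0.1214 m³/s
Check: V = 2.04 m/s, Re = 4.36×10^5, f = 0.02795, h_f = 9.06 m ≈ 9.02 m ✓

Q ≈ 0.121 m³/s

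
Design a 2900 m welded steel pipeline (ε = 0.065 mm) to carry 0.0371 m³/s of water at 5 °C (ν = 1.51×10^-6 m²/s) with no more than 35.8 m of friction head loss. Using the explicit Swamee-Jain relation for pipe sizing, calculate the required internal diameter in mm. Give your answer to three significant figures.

D ≈ 179 mm

Swamee-Jain (Type III): D = 0.66·[ε^1.25·(LQ²/(gh_f))^4.75 + ν·Q^9.4·(L/(gh_f))^5.2]^0.04
LQ²/(gh_f) = 0.01137; L/(gh_f) = 8.257
Term 1 = ε^1.25·(…)^4.75 = 3.39×10^-15; Term 2 = ν·Q^9.4·(…)^5.2 = 3.15×10^-15
D = 0.66·(3.39×10^-15 + 3.15×10^-15)^0.04 = 0.1787 m = 179 mm
Check: V = 1.48 m/s, Re = 1.75×10^5, f = 0.01844, h_f = 33.4 m ≈ 35.8 m ✓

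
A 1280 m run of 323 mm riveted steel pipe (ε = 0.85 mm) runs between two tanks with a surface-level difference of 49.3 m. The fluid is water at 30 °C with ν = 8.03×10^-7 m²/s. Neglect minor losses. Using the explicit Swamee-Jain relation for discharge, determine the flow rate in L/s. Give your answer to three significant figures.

Q ≈ 254 L/s

Swamee-Jain (Type II): Q = -0.965·√(gD⁵h_f/L)·ln[ε/(3.7D) + √(3.17ν²L/(gD³h_f))]
√(gD⁵h_f/L) = √(9.81·0.323⁵·49.3/1280) = 0.03645
ε/(3.7D) = 7.11×10^-4; √(3.17ν²L/(gD³h_f)) = 1.27×10^-5
Q = -0.965·0.03645·ln(7.239×10^-4) = 0.2543 m³/s
Check: V = 3.10 m/s, Re = 1.25×10^6, f = 0.02541, h_f = 49.4 m ≈ 49.3 m ✓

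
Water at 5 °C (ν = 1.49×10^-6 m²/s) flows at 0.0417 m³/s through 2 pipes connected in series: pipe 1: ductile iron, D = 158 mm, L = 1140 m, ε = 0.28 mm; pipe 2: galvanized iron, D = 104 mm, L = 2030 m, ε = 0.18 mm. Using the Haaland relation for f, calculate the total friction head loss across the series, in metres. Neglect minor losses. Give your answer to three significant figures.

Pipe 1: V = 2.127 m/s, Re = 2.26×10^5, ε/D = 0.00177, f = 0.02349, h_1 = f(L/D)V²/2g = 39.07 m
Pipe 2: V = 4.909 m/s, Re = 3.43×10^5, ε/D = 0.00173, f = 0.02311, h_2 = f(L/D)V²/2g = 553.9 m
Series → Q common, losses add: H = Σh = 593.0 m

H ≈ 593 m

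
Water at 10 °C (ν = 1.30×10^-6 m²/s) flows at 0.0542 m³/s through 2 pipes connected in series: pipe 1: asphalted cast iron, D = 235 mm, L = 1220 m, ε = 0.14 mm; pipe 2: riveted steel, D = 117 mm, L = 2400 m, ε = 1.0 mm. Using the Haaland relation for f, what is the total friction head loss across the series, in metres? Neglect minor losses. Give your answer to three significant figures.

Pipe 1: V = 1.250 m/s, Re = 2.26×10^5, ε/D = 5.96×10^-4, f = 0.01895, h_1 = f(L/D)V²/2g = 7.831 m
Pipe 2: V = 5.041 m/s, Re = 4.54×10^5, ε/D = 0.00855, f = 0.03618, h_2 = f(L/D)V²/2g = 961.3 m
Series → Q common, losses add: H = Σh = 969.1 m

H ≈ 969 m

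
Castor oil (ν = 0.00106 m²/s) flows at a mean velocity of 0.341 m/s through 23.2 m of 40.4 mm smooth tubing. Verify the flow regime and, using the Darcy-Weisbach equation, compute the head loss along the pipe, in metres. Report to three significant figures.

Re = VD/ν = 0.341·0.04040/0.00106 = 13.0 → laminar (Re < 2300)
f = 64/Re = 4.924
h_f = f(L/D)V²/(2g) = 4.924·(23.2/0.04040)·0.341²/(2·9.81) = 16.76 m

h_f ≈ 16.8 m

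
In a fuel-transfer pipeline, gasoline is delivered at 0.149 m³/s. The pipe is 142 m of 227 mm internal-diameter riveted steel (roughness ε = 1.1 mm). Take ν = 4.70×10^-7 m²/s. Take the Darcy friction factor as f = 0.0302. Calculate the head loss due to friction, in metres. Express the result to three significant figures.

V = 4Q/(πD²) = 4·0.149/(π·0.227²) = 3.682 m/s
h_f = f(L/D)V²/(2g) = 0.03020·(142/0.227)·3.682²/(2·9.81) = 13.05 m

h_f ≈ 13.1 m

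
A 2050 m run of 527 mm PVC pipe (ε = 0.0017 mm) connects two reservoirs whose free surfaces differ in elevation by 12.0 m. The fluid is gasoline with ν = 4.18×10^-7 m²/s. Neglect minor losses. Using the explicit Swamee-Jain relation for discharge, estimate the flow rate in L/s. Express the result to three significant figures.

Q ≈ 542 L/s

Swamee-Jain (Type II): Q = -0.965·√(gD⁵h_f/L)·ln[ε/(3.7D) + √(3.17ν²L/(gD³h_f))]
√(gD⁵h_f/L) = √(9.81·0.527⁵·12.0/2050) = 0.04831
ε/(3.7D) = 8.72×10^-7; √(3.17ν²L/(gD³h_f)) = 8.12×10^-6
Q = -0.965·0.04831·ln(8.990×10^-6) = 0.5417 m³/s
Check: V = 2.48 m/s, Re = 3.13×10^6, f = 0.009829, h_f = 12.0 m ≈ 12.0 m ✓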